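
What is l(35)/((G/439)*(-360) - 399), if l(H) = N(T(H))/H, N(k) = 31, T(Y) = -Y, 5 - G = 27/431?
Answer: -5865479/2669116485 ≈ -0.0021975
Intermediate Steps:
G = 2128/431 (G = 5 - 27/431 = 2128/431 ≈ 4.9374)
l(H) = 31/H
l(35)/((G/439)*(-360) - 399) = (31/35)/(((2128/431)/439)*(-360) - 399) = (31*(1/35))/(((2128/431)*(1/439))*(-360) - 399) = 31/(35*((2128/189209)*(-360) - 399)) = 31/(35*(-766080/189209 - 399)) = 31/(35*(-76260471/189209)) = (31/35)*(-189209/76260471) = -5865479/2669116485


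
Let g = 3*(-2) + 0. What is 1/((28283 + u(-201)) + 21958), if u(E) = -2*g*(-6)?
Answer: 1/50169 ≈ 1.9933e-5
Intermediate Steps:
g = -6 (g = -6 + 0 = -6)
u(E) = -72 (u(E) = -2*(-6)*(-6) = 12*(-6) = -72)
1/((28283 + u(-201)) + 21958) = 1/((28283 - 72) + 21958) = 1/(28211 + 21958) = 1/50169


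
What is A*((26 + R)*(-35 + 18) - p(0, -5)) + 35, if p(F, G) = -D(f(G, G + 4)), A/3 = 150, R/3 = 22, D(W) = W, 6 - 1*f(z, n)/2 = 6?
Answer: -703765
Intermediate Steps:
f(z, n) = 0 (f(z, n) = 12 - 2*6 = 12 - 12 = 0)
R = 66 (R = 3*22 = 66)
A = 450 (A = 3*150 = 450)
p(F, G) = 0 (p(F, G) = -1*0 = 0)
A*((26 + R)*(-35 + 18) - p(0, -5)) + 35 = 450*((26 + 66)*(-35 + 18) - 1*0) + 35 = 450*(92*(-17) + 0) + 35 = 450*(-1564 + 0) + 35 = 450*(-1564) + 35 = -703800 + 35 = -703765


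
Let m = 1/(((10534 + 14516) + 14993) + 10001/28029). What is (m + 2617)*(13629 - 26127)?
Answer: -18354913069229205/561187624 ≈ -3.2707e+7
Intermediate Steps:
m = 28029/1122375248 (m = 1/((25050 + 14993) + 10001*(1/28029)) = 1/(40043 + 10001/28029) = 1/(1122375248/28029) = 28029/1122375248 ≈ 2.4973e-5)
(m + 2617)*(13629 - 26127) = (28029/1122375248 + 2617)*(13629 - 26127) = (2937256052045/1122375248)*(-12498) = -18354913069229205/561187624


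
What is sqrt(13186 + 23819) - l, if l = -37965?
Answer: 37965 + sqrt(37005) ≈ 38157.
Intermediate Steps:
sqrt(13186 + 23819) - l = sqrt(13186 + 23819) - 1*(-37965) = sqrt(37005) + 37965 = 37965 + sqrt(37005)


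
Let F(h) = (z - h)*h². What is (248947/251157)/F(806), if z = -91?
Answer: -248947/146355084080244 ≈ -1.7010e-9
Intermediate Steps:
F(h) = h²*(-91 - h) (F(h) = (-91 - h)*h² = h²*(-91 - h))
(248947/251157)/F(806) = (248947/251157)/((806²*(-91 - 1*806))) = (248947*(1/251157))/((649636*(-91 - 806))) = 248947/(251157*((649636*(-897)))) = (248947/251157)/(-582723492) = (248947/251157)*(-1/582723492) = -248947/146355084080244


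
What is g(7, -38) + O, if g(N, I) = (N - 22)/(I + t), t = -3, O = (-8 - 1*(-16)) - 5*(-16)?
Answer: 3623/41 ≈ 88.366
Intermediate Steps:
O = 88 (O = (-8 + 16) + 80 = 8 + 80 = 88)
g(N, I) = (-22 + N)/(-3 + I) (g(N, I) = (N - 22)/(I - 3) = (-22 + N)/(-3 + I))
g(7, -38) + O = (-22 + 7)/(-3 - 38) + 88 = -15/(-41) + 88 = -1/41*(-15) + 88 = 15/41 + 88 = 3623/41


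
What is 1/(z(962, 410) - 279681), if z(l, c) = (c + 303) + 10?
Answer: -1/278958 ≈ -3.5848e-6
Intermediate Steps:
z(l, c) = 313 + c (z(l, c) = (303 + c) + 10 = 313 + c)
1/(z(962, 410) - 279681) = 1/((313 + 410) - 279681) = 1/(723 - 279681) = 1/(-278958) = -1/278958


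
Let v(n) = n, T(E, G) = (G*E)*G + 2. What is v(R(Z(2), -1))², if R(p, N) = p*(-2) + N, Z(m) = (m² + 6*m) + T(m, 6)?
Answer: 32761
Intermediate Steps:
T(E, G) = 2 + E*G² (T(E, G) = (E*G)*G + 2 = E*G² + 2 = 2 + E*G²)
Z(m) = 2 + m² + 42*m (Z(m) = (m² + 6*m) + (2 + m*6²) = (m² + 6*m) + (2 + m*36) = (m² + 6*m) + (2 + 36*m) = 2 + m² + 42*m)
R(p, N) = N - 2*p (R(p, N) = -2*p + N = N - 2*p)
v(R(Z(2), -1))² = (-1 - 2*(2 + 2² + 42*2))² = (-1 - 2*(2 + 4 + 84))² = (-1 - 2*90)² = (-1 - 180)² = (-181)² = 32761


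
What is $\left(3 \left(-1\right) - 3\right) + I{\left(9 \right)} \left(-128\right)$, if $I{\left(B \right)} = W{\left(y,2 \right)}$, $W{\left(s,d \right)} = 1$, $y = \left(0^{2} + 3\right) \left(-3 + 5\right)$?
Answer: $-134$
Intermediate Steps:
$y = 6$ ($y = \left(0 + 3\right) 2 = 3 \cdot 2 = 6$)
$I{\left(B \right)} = 1$
$\left(3 \left(-1\right) - 3\right) + I{\left(9 \right)} \left(-128\right) = \left(3 \left(-1\right) - 3\right) + 1 \left(-128\right) = \left(-3 - 3\right) - 128 = -6 - 128 = -134$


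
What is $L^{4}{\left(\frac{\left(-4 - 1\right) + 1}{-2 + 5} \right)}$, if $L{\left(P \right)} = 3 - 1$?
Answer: $16$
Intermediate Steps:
$L{\left(P \right)} = 2$
$L^{4}{\left(\frac{\left(-4 - 1\right) + 1}{-2 + 5} \right)} = 2^{4} = 16$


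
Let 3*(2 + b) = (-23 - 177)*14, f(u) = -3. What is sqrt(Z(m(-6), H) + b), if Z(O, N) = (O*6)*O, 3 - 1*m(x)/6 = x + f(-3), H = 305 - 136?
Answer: 59*sqrt(78)/3 ≈ 173.69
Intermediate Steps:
H = 169
m(x) = 36 - 6*x (m(x) = 18 - 6*(x - 3) = 18 - 6*(-3 + x) = 18 + (18 - 6*x) = 36 - 6*x)
Z(O, N) = 6*O**2 (Z(O, N) = (6*O)*O = 6*O**2)
b = -2806/3 (b = -2 + ((-23 - 177)*14)/3 = -2 + (-200*14)/3 = -2 + (1/3)*(-2800) = -2 - 2800/3 = -2806/3 ≈ -935.33)
sqrt(Z(m(-6), H) + b) = sqrt(6*(36 - 6*(-6))**2 - 2806/3) = sqrt(6*(36 + 36)**2 - 2806/3) = sqrt(6*72**2 - 2806/3) = sqrt(6*5184 - 2806/3) = sqrt(31104 - 2806/3) = sqrt(90506/3) = 59*sqrt(78)/3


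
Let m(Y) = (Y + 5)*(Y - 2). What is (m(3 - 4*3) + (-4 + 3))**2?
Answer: 1849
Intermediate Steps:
m(Y) = (-2 + Y)*(5 + Y) (m(Y) = (5 + Y)*(-2 + Y) = (-2 + Y)*(5 + Y))
(m(3 - 4*3) + (-4 + 3))**2 = ((-10 + (3 - 4*3)**2 + 3*(3 - 4*3)) + (-4 + 3))**2 = ((-10 + (3 - 12)**2 + 3*(3 - 12)) - 1)**2 = ((-10 + (-9)**2 + 3*(-9)) - 1)**2 = ((-10 + 81 - 27) - 1)**2 = (44 - 1)**2 = 43**2 = 1849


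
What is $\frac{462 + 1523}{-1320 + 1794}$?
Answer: $\frac{1985}{474} \approx 4.1878$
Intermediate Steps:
$\frac{462 + 1523}{-1320 + 1794} = \frac{1985}{474}$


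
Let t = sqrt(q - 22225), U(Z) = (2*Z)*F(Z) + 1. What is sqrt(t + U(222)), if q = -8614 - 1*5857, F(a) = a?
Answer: sqrt(98569 + 2*I*sqrt(9174)) ≈ 313.96 + 0.305*I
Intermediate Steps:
q = -14471 (q = -8614 - 5857 = -14471)
U(Z) = 1 + 2*Z**2 (U(Z) = (2*Z)*Z + 1 = 2*Z**2 + 1 = 1 + 2*Z**2)
t = 2*I*sqrt(9174) (t = sqrt(-14471 - 22225) = sqrt(-36696) = 2*I*sqrt(9174) ≈ 191.56*I)
sqrt(t + U(222)) = sqrt(2*I*sqrt(9174) + (1 + 2*222**2)) = sqrt(2*I*sqrt(9174) + (1 + 2*49284)) = sqrt(2*I*sqrt(9174) + (1 + 98568)) = sqrt(2*I*sqrt(9174) + 98569) = sqrt(98569 + 2*I*sqrt(9174))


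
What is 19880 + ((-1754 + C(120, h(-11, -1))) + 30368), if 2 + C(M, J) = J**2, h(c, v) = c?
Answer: 48613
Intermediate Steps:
C(M, J) = -2 + J**2
19880 + ((-1754 + C(120, h(-11, -1))) + 30368) = 19880 + ((-1754 + (-2 + (-11)**2)) + 30368) = 19880 + ((-1754 + (-2 + 121)) + 30368) = 19880 + ((-1754 + 119) + 30368) = 19880 + (-1635 + 30368) = 19880 + 28733 = 48613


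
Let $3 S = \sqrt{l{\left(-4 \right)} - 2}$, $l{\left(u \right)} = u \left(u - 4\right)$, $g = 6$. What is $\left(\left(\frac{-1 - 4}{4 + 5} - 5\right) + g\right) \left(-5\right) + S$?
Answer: $- \frac{20}{9} + \frac{\sqrt{30}}{3} \approx -0.39648$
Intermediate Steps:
$l{\left(u \right)} = u \left(-4 + u\right)$
$S = \frac{\sqrt{30}}{3}$ ($S = \frac{\sqrt{- 4 \left(-4 - 4\right) - 2}}{3} = \frac{\sqrt{\left(-4\right) \left(-8\right) - 2}}{3} = \frac{\sqrt{32 - 2}}{3} = \frac{\sqrt{30}}{3} \approx 1.8257$)
$\left(\left(\frac{-1 - 4}{4 + 5} - 5\right) + g\right) \left(-5\right) + S = \left(\left(\frac{-1 - 4}{4 + 5} - 5\right) + 6\right) \left(-5\right) + \frac{\sqrt{30}}{3} = \left(\left(- \frac{5}{9} - 5\right) + 6\right) \left(-5\right) + \frac{\sqrt{30}}{3} = \left(- \frac{50}{9} + 6\right) \left(-5\right) + \frac{\sqrt{30}}{3} = \frac{4}{9} \left(-5\right) + \frac{\sqrt{30}}{3} = - \frac{20}{9} + \frac{\sqrt{30}}{3}$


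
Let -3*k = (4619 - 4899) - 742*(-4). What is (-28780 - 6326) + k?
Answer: -36002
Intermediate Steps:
k = -896 (k = -((4619 - 4899) - 742*(-4))/3 = -(-280 + 2968)/3 = -⅓*2688 = -896)
(-28780 - 6326) + k = (-28780 - 6326) - 896 = -35106 - 896 = -36002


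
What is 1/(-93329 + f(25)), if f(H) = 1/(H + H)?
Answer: -50/4666449 ≈ -1.0715e-5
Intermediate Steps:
f(H) = 1/(2*H)
1/(-93329 + f(25)) = 1/(-93329 + (½)/25) = 1/(-93329 + (½)*(1/25)) = 1/(-93329 + 1/50) = 1/(-4666449/50) = -50/4666449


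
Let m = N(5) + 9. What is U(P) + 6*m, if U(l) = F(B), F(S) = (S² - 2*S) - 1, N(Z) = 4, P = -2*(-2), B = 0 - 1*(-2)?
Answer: 77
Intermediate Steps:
B = 2 (B = 0 + 2 = 2)
P = 4
F(S) = -1 + S² - 2*S
U(l) = -1 (U(l) = -1 + 2² - 2*2 = -1 + 4 - 4 = -1)
m = 13 (m = 4 + 9 = 13)
U(P) + 6*m = -1 + 6*13 = -1 + 78 = 77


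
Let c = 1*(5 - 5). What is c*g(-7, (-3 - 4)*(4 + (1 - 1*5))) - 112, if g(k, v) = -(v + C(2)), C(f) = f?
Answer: -112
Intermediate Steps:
c = 0 (c = 1*0 = 0)
g(k, v) = -2 - v (g(k, v) = -(v + 2) = -(2 + v) = -2 - v)
c*g(-7, (-3 - 4)*(4 + (1 - 1*5))) - 112 = 0*(-2 - (-3 - 4)*(4 + (1 - 1*5))) - 112 = 0*(-2 - (-7)*(4 + (1 - 5))) - 112 = 0*(-2 - (-7)*(4 - 4)) - 112 = 0*(-2 - (-7)*0) - 112 = 0*(-2 - 1*0) - 112 = 0*(-2 + 0) - 112 = 0*(-2) - 112 = 0 - 112 = -112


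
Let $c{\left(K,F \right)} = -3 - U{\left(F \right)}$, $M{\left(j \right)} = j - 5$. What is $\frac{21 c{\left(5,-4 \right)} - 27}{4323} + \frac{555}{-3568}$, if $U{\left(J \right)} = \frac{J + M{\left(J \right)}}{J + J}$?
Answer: $- \frac{947381}{5141488} \approx -0.18426$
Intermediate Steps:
$M{\left(j \right)} = -5 + j$ ($M{\left(j \right)} = j - 5 = -5 + j$)
$U{\left(J \right)} = \frac{-5 + 2 J}{2 J}$ ($U{\left(J \right)} = \frac{J + \left(-5 + J\right)}{J + J} = \frac{-5 + 2 J}{2 J}$)
$c{\left(K,F \right)} = -3 - \frac{- \frac{5}{2} + F}{F}$
$\frac{21 c{\left(5,-4 \right)} - 27}{4323} + \frac{555}{-3568} = \frac{21 \left(-4 + \frac{5}{2 \left(-4\right)}\right) - 27}{4323} + \frac{555}{-3568} = \left(21 \left(-4 + \frac{5}{2} \left(- \frac{1}{4}\right)\right) - 27\right) \frac{1}{4323} + 555 \left(- \frac{1}{3568}\right) = \left(21 \left(-4 - \frac{5}{8}\right) - 27\right) \frac{1}{4323} - \frac{555}{3568} = \left(21 \left(- \frac{37}{8}\right) - 27\right) \frac{1}{4323} - \frac{555}{3568} = \left(- \frac{777}{8} - 27\right) \frac{1}{4323} - \frac{555}{3568} = \left(- \frac{993}{8}\right) \frac{1}{4323} - \frac{555}{3568} = - \frac{331}{11528} - \frac{555}{3568} = - \frac{947381}{5141488}$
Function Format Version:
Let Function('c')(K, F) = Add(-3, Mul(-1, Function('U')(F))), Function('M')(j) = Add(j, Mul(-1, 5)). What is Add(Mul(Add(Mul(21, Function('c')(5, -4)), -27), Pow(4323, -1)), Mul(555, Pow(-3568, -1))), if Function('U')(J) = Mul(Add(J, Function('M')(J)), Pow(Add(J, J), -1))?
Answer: Rational(-947381, 5141488) ≈ -0.18426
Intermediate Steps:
Function('M')(j) = Add(-5, j) (Function('M')(j) = Add(j, -5) = Add(-5, j))
Function('U')(J) = Mul(Rational(1, 2), Pow(J, -1), Add(-5, Mul(2, J))) (Function('U')(J) = Mul(Add(J, Add(-5, J)), Pow(Add(J, J), -1)) = Mul(Add(-5, Mul(2, J)), Pow(Mul(2, J), -1)) = Mul(Add(-5, Mul(2, J)), Mul(Rational(1, 2), Pow(J, -1))) = Mul(Rational(1, 2), Pow(J, -1), Add(-5, Mul(2, J))))
Function('c')(K, F) = Add(-3, Mul(-1, Pow(F, -1), Add(Rational(-5, 2), F))) (Function('c')(K, F) = Add(-3, Mul(-1, Mul(Pow(F, -1), Add(Rational(-5, 2), F)))) = Add(-3, Mul(-1, Pow(F, -1), Add(Rational(-5, 2), F))))
Add(Mul(Add(Mul(21, Function('c')(5, -4)), -27), Pow(4323, -1)), Mul(555, Pow(-3568, -1))) = Add(Mul(Add(Mul(21, Add(-4, Mul(Rational(5, 2), Pow(-4, -1)))), -27), Pow(4323, -1)), Mul(555, Pow(-3568, -1))) = Add(Mul(Add(Mul(21, Add(-4, Mul(Rational(5, 2), Rational(-1, 4)))), -27), Rational(1, 4323)), Mul(555, Rational(-1, 3568))) = Add(Mul(Add(Mul(21, Add(-4, Rational(-5, 8))), -27), Rational(1, 4323)), Rational(-555, 3568)) = Add(Mul(Add(Mul(21, Rational(-37, 8)), -27), Rational(1, 4323)), Rational(-555, 3568)) = Add(Mul(Add(Rational(-777, 8), -27), Rational(1, 4323)), Rational(-555, 3568)) = Add(Mul(Rational(-993, 8), Rational(1, 4323)), Rational(-555, 3568)) = Add(Rational(-331, 11528), Rational(-555, 3568)) = Rational(-947381, 5141488)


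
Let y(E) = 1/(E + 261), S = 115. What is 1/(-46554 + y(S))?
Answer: -376/17504303 ≈ -2.1480e-5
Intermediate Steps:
y(E) = 1/(261 + E)
1/(-46554 + y(S)) = 1/(-46554 + 1/(261 + 115)) = 1/(-46554 + 1/376) = 1/(-17504303/376) = -376/17504303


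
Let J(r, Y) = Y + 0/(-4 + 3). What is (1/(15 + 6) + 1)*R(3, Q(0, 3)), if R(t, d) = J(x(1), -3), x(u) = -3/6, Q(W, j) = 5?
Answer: -22/7 ≈ -3.1429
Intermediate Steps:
x(u) = -1/2 (x(u) = -3*1/6 = -1/2)
J(r, Y) = Y (J(r, Y) = Y + 0/(-1) = Y + 0*(-1) = Y + 0 = Y)
R(t, d) = -3
(1/(15 + 6) + 1)*R(3, Q(0, 3)) = (1/(15 + 6) + 1)*(-3) = (1/21 + 1)*(-3) = (22/21)*(-3) = -22/7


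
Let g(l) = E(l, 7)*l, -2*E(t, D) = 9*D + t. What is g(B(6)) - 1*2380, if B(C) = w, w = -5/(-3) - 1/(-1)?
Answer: -22208/9 ≈ -2467.6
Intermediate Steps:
E(t, D) = -9*D/2 - t/2 (E(t, D) = -(9*D + t)/2 = -(t + 9*D)/2 = -9*D/2 - t/2)
w = 8/3 (w = -5*(-⅓) - 1*(-1) = 5/3 + 1 = 8/3 ≈ 2.6667)
B(C) = 8/3
g(l) = l*(-63/2 - l/2) (g(l) = (-9/2*7 - l/2)*l = (-63/2 - l/2)*l = l*(-63/2 - l/2))
g(B(6)) - 1*2380 = -½*8/3*(63 + 8/3) - 1*2380 = -½*8/3*197/3 - 2380 = -788/9 - 2380 = -22208/9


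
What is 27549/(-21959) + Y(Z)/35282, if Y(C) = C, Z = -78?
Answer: -37449870/29798363 ≈ -1.2568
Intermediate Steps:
27549/(-21959) + Y(Z)/35282 = 27549/(-21959) - 78/35282 = 27549*(-1/21959) - 78*1/35282 = -27549/21959 - 3/1357 = -37449870/29798363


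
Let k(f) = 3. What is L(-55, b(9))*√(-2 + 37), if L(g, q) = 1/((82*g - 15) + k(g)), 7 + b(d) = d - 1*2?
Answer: -√35/4522 ≈ -0.0013083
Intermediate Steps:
b(d) = -9 + d (b(d) = -7 + (d - 1*2) = -7 + (d - 2) = -7 + (-2 + d) = -9 + d)
L(g, q) = 1/(-12 + 82*g) (L(g, q) = 1/((82*g - 15) + 3) = 1/((-15 + 82*g) + 3) = 1/(-12 + 82*g))
L(-55, b(9))*√(-2 + 37) = (1/(2*(-6 + 41*(-55))))*√(-2 + 37) = (1/(2*(-6 - 2255)))*√35 = ((½)/(-2261))*√35 = ((½)*(-1/2261))*√35 = -√35/4522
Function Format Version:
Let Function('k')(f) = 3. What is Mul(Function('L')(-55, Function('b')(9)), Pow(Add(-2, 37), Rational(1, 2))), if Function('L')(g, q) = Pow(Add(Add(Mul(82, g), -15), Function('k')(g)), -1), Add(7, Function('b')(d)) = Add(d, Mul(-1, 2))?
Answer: Mul(Rational(-1, 4522), Pow(35, Rational(1, 2))) ≈ -0.0013083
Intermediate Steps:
Function('b')(d) = Add(-9, d) (Function('b')(d) = Add(-7, Add(d, Mul(-1, 2))) = Add(-7, Add(d, -2)) = Add(-7, Add(-2, d)) = Add(-9, d))
Function('L')(g, q) = Pow(Add(-12, Mul(82, g)), -1) (Function('L')(g, q) = Pow(Add(Add(Mul(82, g), -15), 3), -1) = Pow(Add(Add(-15, Mul(82, g)), 3), -1) = Pow(Add(-12, Mul(82, g)), -1))
Mul(Function('L')(-55, Function('b')(9)), Pow(Add(-2, 37), Rational(1, 2))) = Mul(Mul(Rational(1, 2), Pow(Add(-6, Mul(41, -55)), -1)), Pow(Add(-2, 37), Rational(1, 2))) = Mul(Mul(Rational(1, 2), Pow(Add(-6, -2255), -1)), Pow(35, Rational(1, 2))) = Mul(Mul(Rational(1, 2), Pow(-2261, -1)), Pow(35, Rational(1, 2))) = Mul(Mul(Rational(1, 2), Rational(-1, 2261)), Pow(35, Rational(1, 2))) = Mul(Rational(-1, 4522), Pow(35, Rational(1, 2)))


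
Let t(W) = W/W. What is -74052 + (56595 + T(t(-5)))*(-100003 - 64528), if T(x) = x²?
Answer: -9311870528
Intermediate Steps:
t(W) = 1
-74052 + (56595 + T(t(-5)))*(-100003 - 64528) = -74052 + (56595 + 1²)*(-100003 - 64528) = -74052 + (56595 + 1)*(-164531) = -74052 + 56596*(-164531) = -74052 - 9311796476 = -9311870528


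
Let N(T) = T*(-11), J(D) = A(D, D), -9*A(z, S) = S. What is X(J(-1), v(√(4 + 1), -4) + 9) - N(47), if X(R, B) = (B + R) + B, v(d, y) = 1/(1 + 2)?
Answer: 4822/9 ≈ 535.78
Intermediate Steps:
A(z, S) = -S/9
J(D) = -D/9
v(d, y) = ⅓ (v(d, y) = 1/3 = ⅓)
X(R, B) = R + 2*B
N(T) = -11*T
X(J(-1), v(√(4 + 1), -4) + 9) - N(47) = (-⅑*(-1) + 2*(⅓ + 9)) - (-11)*47 = (⅑ + 2*(28/3)) - 1*(-517) = (⅑ + 56/3) + 517 = 169/9 + 517 = 4822/9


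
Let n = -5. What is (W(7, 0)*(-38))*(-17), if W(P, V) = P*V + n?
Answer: -3230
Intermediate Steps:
W(P, V) = -5 + P*V (W(P, V) = P*V - 5 = -5 + P*V)
(W(7, 0)*(-38))*(-17) = ((-5 + 7*0)*(-38))*(-17) = ((-5 + 0)*(-38))*(-17) = -5*(-38)*(-17) = 190*(-17) = -3230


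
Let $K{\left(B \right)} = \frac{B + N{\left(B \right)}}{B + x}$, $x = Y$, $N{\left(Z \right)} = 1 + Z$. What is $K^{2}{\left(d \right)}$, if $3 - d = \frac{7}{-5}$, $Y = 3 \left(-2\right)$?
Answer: $\frac{2401}{64} \approx 37.516$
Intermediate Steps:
$Y = -6$
$x = -6$
$d = \frac{22}{5}$ ($d = 3 - \frac{7}{-5} = 3 - 7 \left(- \frac{1}{5}\right) = 3 - - \frac{7}{5} = 3 + \frac{7}{5} = \frac{22}{5} \approx 4.4$)
$K{\left(B \right)} = \frac{1 + 2 B}{-6 + B}$ ($K{\left(B \right)} = \frac{B + \left(1 + B\right)}{B - 6} = \frac{1 + 2 B}{-6 + B}$)
$K^{2}{\left(d \right)} = \left(\frac{1 + 2 \cdot \frac{22}{5}}{-6 + \frac{22}{5}}\right)^{2} = \left(\frac{1 + \frac{44}{5}}{- \frac{8}{5}}\right)^{2} = \left(\left(- \frac{5}{8}\right) \frac{49}{5}\right)^{2} = \left(- \frac{49}{8}\right)^{2} = \frac{2401}{64}$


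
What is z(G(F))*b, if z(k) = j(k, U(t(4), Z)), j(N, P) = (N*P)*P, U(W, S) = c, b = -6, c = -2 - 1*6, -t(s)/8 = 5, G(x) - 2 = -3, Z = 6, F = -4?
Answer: 384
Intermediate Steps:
G(x) = -1 (G(x) = 2 - 3 = -1)
t(s) = -40 (t(s) = -8*5 = -40)
c = -8 (c = -2 - 6 = -8)
U(W, S) = -8
j(N, P) = N*P²
z(k) = 64*k (z(k) = k*(-8)² = k*64 = 64*k)
z(G(F))*b = (64*(-1))*(-6) = -64*(-6) = 384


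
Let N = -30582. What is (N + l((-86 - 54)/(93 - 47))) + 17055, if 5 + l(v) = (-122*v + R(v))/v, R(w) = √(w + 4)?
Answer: -13654 - √506/70 ≈ -13654.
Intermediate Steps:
R(w) = √(4 + w)
l(v) = -5 + (√(4 + v) - 122*v)/v (l(v) = -5 + (-122*v + √(4 + v))/v = -5 + (√(4 + v) - 122*v)/v)
(N + l((-86 - 54)/(93 - 47))) + 17055 = (-30582 + (-127 + √(4 + (-86 - 54)/(93 - 47))/(((-86 - 54)/(93 - 47))))) + 17055 = (-30582 + (-127 + √(4 - 140/46)/((-140/46)))) + 17055 = (-30582 + (-127 + √(4 - 140*1/46)/((-140*1/46)))) + 17055 = (-30582 + (-127 + √(4 - 70/23)/(-70/23))) + 17055 = (-30582 + (-127 - √506/70)) + 17055 = (-30709 - √506/70) + 17055 = -13654 - √506/70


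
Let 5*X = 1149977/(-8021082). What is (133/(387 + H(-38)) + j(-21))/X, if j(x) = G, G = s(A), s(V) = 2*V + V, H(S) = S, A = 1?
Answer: -47324383800/401341973 ≈ -117.92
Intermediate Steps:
X = -1149977/40105410 (X = (1149977/(-8021082))/5 = (1149977*(-1/8021082))/5 = (1/5)*(-1149977/8021082) = -1149977/40105410 ≈ -0.028674)
s(V) = 3*V
G = 3 (G = 3*1 = 3)
j(x) = 3
(133/(387 + H(-38)) + j(-21))/X = (133/(387 - 38) + 3)/(-1149977/40105410) = (133/349 + 3)*(-40105410/1149977) = (1180/349)*(-40105410/1149977) = -47324383800/401341973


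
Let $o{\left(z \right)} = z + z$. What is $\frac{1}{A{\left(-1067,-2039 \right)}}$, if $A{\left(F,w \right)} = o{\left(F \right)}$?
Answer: $- \frac{1}{2134} \approx -0.0004686$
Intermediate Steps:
$o{\left(z \right)} = 2 z$
$A{\left(F,w \right)} = 2 F$
$\frac{1}{A{\left(-1067,-2039 \right)}} = \frac{1}{2 \left(-1067\right)} = \frac{1}{-2134} = - \frac{1}{2134}$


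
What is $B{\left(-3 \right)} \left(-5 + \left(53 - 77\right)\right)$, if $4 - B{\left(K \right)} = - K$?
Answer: $-29$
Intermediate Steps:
$B{\left(K \right)} = 4 + K$ ($B{\left(K \right)} = 4 - - K = 4 + K$)
$B{\left(-3 \right)} \left(-5 + \left(53 - 77\right)\right) = \left(4 - 3\right) \left(-5 + \left(53 - 77\right)\right) = 1 \left(-5 - 24\right) = 1 \left(-29\right) = -29$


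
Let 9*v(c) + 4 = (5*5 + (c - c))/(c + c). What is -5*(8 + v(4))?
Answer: -2845/72 ≈ -39.514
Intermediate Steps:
v(c) = -4/9 + 25/(18*c) (v(c) = -4/9 + ((5*5 + (c - c))/(c + c))/9 = -4/9 + ((25 + 0)/((2*c)))/9 = -4/9 + (25*(1/(2*c)))/9 = -4/9 + (25/(2*c))/9 = -4/9 + 25/(18*c))
-5*(8 + v(4)) = -5*(8 + (1/18)*(25 - 8*4)/4) = -5*(8 + (1/18)*(¼)*(25 - 32)) = -5*(8 + (1/18)*(¼)*(-7)) = -5*(8 - 7/72) = -5*569/72 = -2845/72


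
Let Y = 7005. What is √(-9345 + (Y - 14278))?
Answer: I*√16618 ≈ 128.91*I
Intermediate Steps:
√(-9345 + (Y - 14278)) = √(-9345 + (7005 - 14278)) = √(-9345 - 7273) = √(-16618) = I*√16618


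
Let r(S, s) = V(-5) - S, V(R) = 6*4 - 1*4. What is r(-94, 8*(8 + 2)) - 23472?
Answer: -23358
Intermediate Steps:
V(R) = 20 (V(R) = 24 - 4 = 20)
r(S, s) = 20 - S
r(-94, 8*(8 + 2)) - 23472 = (20 - 1*(-94)) - 23472 = (20 + 94) - 23472 = 114 - 23472 = -23358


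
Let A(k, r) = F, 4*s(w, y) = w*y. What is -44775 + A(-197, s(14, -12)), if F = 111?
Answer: -44664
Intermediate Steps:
s(w, y) = w*y/4 (s(w, y) = (w*y)/4 = w*y/4)
A(k, r) = 111
-44775 + A(-197, s(14, -12)) = -44775 + 111 = -44664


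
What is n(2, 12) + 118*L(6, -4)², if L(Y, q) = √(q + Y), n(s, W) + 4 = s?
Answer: 234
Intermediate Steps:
n(s, W) = -4 + s
L(Y, q) = √(Y + q)
n(2, 12) + 118*L(6, -4)² = (-4 + 2) + 118*(√(6 - 4))² = -2 + 118*(√2)² = -2 + 118*2 = -2 + 236 = 234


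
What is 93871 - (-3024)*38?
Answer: 208783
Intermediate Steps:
93871 - (-3024)*38 = 93871 - 1*(-114912) = 93871 + 114912 = 208783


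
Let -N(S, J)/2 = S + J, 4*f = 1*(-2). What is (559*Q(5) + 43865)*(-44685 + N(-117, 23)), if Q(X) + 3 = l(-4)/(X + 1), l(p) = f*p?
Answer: -5656592131/3 ≈ -1.8855e+9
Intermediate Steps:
f = -½ (f = (1*(-2))/4 = (¼)*(-2) = -½ ≈ -0.50000)
l(p) = -p/2
Q(X) = -3 + 2/(1 + X) (Q(X) = -3 + (-½*(-4))/(X + 1) = -3 + 2/(1 + X))
N(S, J) = -2*J - 2*S (N(S, J) = -2*(S + J) = -2*(J + S) = -2*J - 2*S)
(559*Q(5) + 43865)*(-44685 + N(-117, 23)) = (559*((-1 - 3*5)/(1 + 5)) + 43865)*(-44685 + (-2*23 - 2*(-117))) = (559*((-1 - 15)/6) + 43865)*(-44685 + (-46 + 234)) = (559*((⅙)*(-16)) + 43865)*(-44685 + 188) = (559*(-8/3) + 43865)*(-44497) = (-4472/3 + 43865)*(-44497) = (127123/3)*(-44497) = -5656592131/3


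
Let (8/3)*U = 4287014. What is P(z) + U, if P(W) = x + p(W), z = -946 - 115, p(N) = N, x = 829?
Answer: 6429593/4 ≈ 1.6074e+6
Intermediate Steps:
U = 6430521/4 (U = (3/8)*4287014 = 6430521/4 ≈ 1.6076e+6)
z = -1061
P(W) = 829 + W
P(z) + U = (829 - 1061) + 6430521/4 = -232 + 6430521/4 = 6429593/4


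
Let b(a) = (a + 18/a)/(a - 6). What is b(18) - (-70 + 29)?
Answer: 511/12 ≈ 42.583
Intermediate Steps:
b(a) = (a + 18/a)/(-6 + a)
b(18) - (-70 + 29) = (18 + 18**2)/(18*(-6 + 18)) - (-70 + 29) = (1/18)*(18 + 324)/12 - 1*(-41) = (1/18)*(1/12)*342 + 41 = 19/12 + 41 = 511/12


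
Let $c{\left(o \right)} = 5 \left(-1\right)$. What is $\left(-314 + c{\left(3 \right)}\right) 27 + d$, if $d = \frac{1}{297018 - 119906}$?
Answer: $- \frac{1525465655}{177112} \approx -8613.0$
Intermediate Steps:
$c{\left(o \right)} = -5$
$d = \frac{1}{177112} \approx 5.6461 \cdot 10^{-6}$
$\left(-314 + c{\left(3 \right)}\right) 27 + d = \left(-314 - 5\right) 27 + \frac{1}{177112} = \left(-319\right) 27 + \frac{1}{177112} = -8613 + \frac{1}{177112} = - \frac{1525465655}{177112}$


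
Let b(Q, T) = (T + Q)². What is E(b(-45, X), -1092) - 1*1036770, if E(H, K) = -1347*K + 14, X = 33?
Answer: 434168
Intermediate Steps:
b(Q, T) = (Q + T)²
E(H, K) = 14 - 1347*K
E(b(-45, X), -1092) - 1*1036770 = (14 - 1347*(-1092)) - 1*1036770 = (14 + 1470924) - 1036770 = 1470938 - 1036770 = 434168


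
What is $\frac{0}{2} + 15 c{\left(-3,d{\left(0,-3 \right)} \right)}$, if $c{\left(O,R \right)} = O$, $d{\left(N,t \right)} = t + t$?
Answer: $-45$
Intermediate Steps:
$d{\left(N,t \right)} = 2 t$
$\frac{0}{2} + 15 c{\left(-3,d{\left(0,-3 \right)} \right)} = \frac{0}{2} + 15 \left(-3\right) = 0 \cdot \frac{1}{2} - 45 = 0 - 45 = -45$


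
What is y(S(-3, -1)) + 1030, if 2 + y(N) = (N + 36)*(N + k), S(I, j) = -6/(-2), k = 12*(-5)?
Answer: -1195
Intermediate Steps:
k = -60
S(I, j) = 3 (S(I, j) = -6*(-½) = 3)
y(N) = -2 + (-60 + N)*(36 + N) (y(N) = -2 + (N + 36)*(N - 60) = -2 + (36 + N)*(-60 + N) = -2 + (-60 + N)*(36 + N))
y(S(-3, -1)) + 1030 = (-2162 + 3² - 24*3) + 1030 = (-2162 + 9 - 72) + 1030 = -2225 + 1030 = -1195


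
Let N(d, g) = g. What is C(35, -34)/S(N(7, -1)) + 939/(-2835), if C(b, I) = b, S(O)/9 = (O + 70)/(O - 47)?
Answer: -65999/21735 ≈ -3.0365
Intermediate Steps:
S(O) = 9*(70 + O)/(-47 + O) (S(O) = 9*((O + 70)/(O - 47)) = 9*((70 + O)/(-47 + O)) = 9*(70 + O)/(-47 + O))
C(35, -34)/S(N(7, -1)) + 939/(-2835) = 35/((9*(70 - 1)/(-47 - 1))) + 939/(-2835) = 35/((9*69/(-48))) + 939*(-1/2835) = 35/((9*(-1/48)*69)) - 313/945 = 35/(-207/16) - 313/945 = 35*(-16/207) - 313/945 = -560/207 - 313/945 = -65999/21735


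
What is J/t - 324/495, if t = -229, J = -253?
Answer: 5671/12595 ≈ 0.45026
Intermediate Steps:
J/t - 324/495 = -253/(-229) - 324/495 = -253*(-1/229) - 324*1/495 = 253/229 - 36/55 = 5671/12595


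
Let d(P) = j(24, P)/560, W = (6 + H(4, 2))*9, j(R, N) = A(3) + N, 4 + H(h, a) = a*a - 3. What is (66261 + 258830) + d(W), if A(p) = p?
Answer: 18205099/56 ≈ 3.2509e+5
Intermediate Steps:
H(h, a) = -7 + a² (H(h, a) = -4 + (a*a - 3) = -4 + (a² - 3) = -4 + (-3 + a²) = -7 + a²)
j(R, N) = 3 + N
W = 27 (W = (6 + (-7 + 2²))*9 = (6 + (-7 + 4))*9 = (6 - 3)*9 = 3*9 = 27)
d(P) = 3/560 + P/560 (d(P) = (3 + P)/560 = (3 + P)*(1/560) = 3/560 + P/560)
(66261 + 258830) + d(W) = (66261 + 258830) + (3/560 + (1/560)*27) = 325091 + (3/560 + 27/560) = 325091 + 3/56 = 18205099/56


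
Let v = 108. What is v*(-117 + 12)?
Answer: -11340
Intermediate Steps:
v*(-117 + 12) = 108*(-117 + 12) = 108*(-105) = -11340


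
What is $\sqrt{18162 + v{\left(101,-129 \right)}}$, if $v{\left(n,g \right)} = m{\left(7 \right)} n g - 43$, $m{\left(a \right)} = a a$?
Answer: $i \sqrt{620302} \approx 787.59 i$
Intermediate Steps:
$m{\left(a \right)} = a^{2}$
$v{\left(n,g \right)} = -43 + 49 g n$ ($v{\left(n,g \right)} = 7^{2} n g - 43 = 49 n g - 43 = 49 g n - 43 = -43 + 49 g n$)
$\sqrt{18162 + v{\left(101,-129 \right)}} = \sqrt{18162 + \left(-43 + 49 \left(-129\right) 101\right)} = \sqrt{18162 - 638464} = \sqrt{-620302} = i \sqrt{620302}$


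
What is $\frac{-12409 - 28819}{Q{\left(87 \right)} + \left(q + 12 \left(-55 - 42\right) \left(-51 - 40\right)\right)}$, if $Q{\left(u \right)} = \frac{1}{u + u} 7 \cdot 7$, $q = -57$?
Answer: $- \frac{7173672}{18420907} \approx -0.38943$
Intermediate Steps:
$Q{\left(u \right)} = \frac{49}{2 u}$ ($Q{\left(u \right)} = \frac{1}{2 u} 7 \cdot 7 = \frac{7}{2 u} 7 = \frac{49}{2 u}$)
$\frac{-12409 - 28819}{Q{\left(87 \right)} + \left(q + 12 \left(-55 - 42\right) \left(-51 - 40\right)\right)} = \frac{-12409 - 28819}{\frac{49}{2 \cdot 87} - \left(57 - 12 \left(-55 - 42\right) \left(-51 - 40\right)\right)} = - \frac{41228}{\frac{49}{2} \cdot \frac{1}{87} - \left(57 - 12 \left(\left(-97\right) \left(-91\right)\right)\right)} = - \frac{41228}{\frac{49}{174} + \left(-57 + 12 \cdot 8827\right)} = - \frac{41228}{\frac{49}{174} + \left(-57 + 105924\right)} = - \frac{41228}{\frac{49}{174} + 105867} = - \frac{41228}{\frac{18420907}{174}} = \left(-41228\right) \frac{174}{18420907} = - \frac{7173672}{18420907}$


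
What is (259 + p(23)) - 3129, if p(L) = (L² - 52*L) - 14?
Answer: -3551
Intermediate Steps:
p(L) = -14 + L² - 52*L
(259 + p(23)) - 3129 = (259 + (-14 + 23² - 52*23)) - 3129 = (259 + (-14 + 529 - 1196)) - 3129 = (259 - 681) - 3129 = -422 - 3129 = -3551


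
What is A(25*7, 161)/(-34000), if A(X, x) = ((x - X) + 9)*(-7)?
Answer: -7/6800 ≈ -0.0010294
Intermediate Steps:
A(X, x) = -63 - 7*x + 7*X (A(X, x) = (9 + x - X)*(-7) = -63 - 7*x + 7*X)
A(25*7, 161)/(-34000) = (-63 - 7*161 + 7*(25*7))/(-34000) = (-63 - 1127 + 7*175)*(-1/34000) = (-63 - 1127 + 1225)*(-1/34000) = 35*(-1/34000) = -7/6800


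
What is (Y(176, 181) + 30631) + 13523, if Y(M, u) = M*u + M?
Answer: 76186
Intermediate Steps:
Y(M, u) = M + M*u
(Y(176, 181) + 30631) + 13523 = (176*(1 + 181) + 30631) + 13523 = (176*182 + 30631) + 13523 = (32032 + 30631) + 13523 = 62663 + 13523 = 76186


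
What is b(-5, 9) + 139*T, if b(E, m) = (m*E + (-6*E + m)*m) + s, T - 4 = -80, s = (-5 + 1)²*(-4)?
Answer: -10322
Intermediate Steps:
s = -64 (s = (-4)²*(-4) = 16*(-4) = -64)
T = -76 (T = 4 - 80 = -76)
b(E, m) = -64 + E*m + m*(m - 6*E) (b(E, m) = (m*E + (-6*E + m)*m) - 64 = (E*m + (m - 6*E)*m) - 64 = (E*m + m*(m - 6*E)) - 64 = -64 + E*m + m*(m - 6*E))
b(-5, 9) + 139*T = (-64 + 9² - 5*(-5)*9) + 139*(-76) = (-64 + 81 + 225) - 10564 = 242 - 10564 = -10322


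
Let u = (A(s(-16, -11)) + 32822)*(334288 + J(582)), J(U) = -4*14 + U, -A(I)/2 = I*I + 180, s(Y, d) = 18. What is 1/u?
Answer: 1/10651772596 ≈ 9.3881e-11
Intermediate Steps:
A(I) = -360 - 2*I**2 (A(I) = -2*(I*I + 180) = -2*(I**2 + 180) = -2*(180 + I**2) = -360 - 2*I**2)
J(U) = -56 + U
u = 10651772596 (u = ((-360 - 2*18**2) + 32822)*(334288 + (-56 + 582)) = ((-360 - 2*324) + 32822)*(334288 + 526) = ((-360 - 648) + 32822)*334814 = (-1008 + 32822)*334814 = 31814*334814 = 10651772596)
1/u = 1/10651772596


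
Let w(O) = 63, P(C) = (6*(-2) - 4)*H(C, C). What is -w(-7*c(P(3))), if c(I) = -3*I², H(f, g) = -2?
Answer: -63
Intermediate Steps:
P(C) = 32 (P(C) = (6*(-2) - 4)*(-2) = (-12 - 4)*(-2) = -16*(-2) = 32)
-w(-7*c(P(3))) = -1*63 = -63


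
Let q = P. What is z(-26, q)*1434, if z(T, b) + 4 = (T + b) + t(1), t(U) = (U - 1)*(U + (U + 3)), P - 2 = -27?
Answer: -78870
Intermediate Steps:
P = -25 (P = 2 - 27 = -25)
q = -25
t(U) = (-1 + U)*(3 + 2*U) (t(U) = (-1 + U)*(U + (3 + U)) = (-1 + U)*(3 + 2*U))
z(T, b) = -4 + T + b (z(T, b) = -4 + ((T + b) + (-3 + 1 + 2*1²)) = -4 + ((T + b) + (-3 + 1 + 2*1)) = -4 + ((T + b) + (-3 + 1 + 2)) = -4 + ((T + b) + 0) = -4 + (T + b) = -4 + T + b)
z(-26, q)*1434 = (-4 - 26 - 25)*1434 = -55*1434 = -78870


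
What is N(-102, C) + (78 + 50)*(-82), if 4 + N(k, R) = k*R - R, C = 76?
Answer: -18328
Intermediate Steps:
N(k, R) = -4 - R + R*k (N(k, R) = -4 + (k*R - R) = -4 + (R*k - R) = -4 + (-R + R*k) = -4 - R + R*k)
N(-102, C) + (78 + 50)*(-82) = (-4 - 1*76 + 76*(-102)) + (78 + 50)*(-82) = (-4 - 76 - 7752) + 128*(-82) = -7832 - 10496 = -18328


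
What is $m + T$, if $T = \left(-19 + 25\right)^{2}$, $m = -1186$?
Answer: $-1150$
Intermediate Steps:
$T = 36$ ($T = 6^{2} = 36$)
$m + T = -1186 + 36 = -1150$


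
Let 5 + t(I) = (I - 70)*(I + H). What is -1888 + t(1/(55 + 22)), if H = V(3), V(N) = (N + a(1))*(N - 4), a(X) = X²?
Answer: -9569174/5929 ≈ -1614.0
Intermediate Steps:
V(N) = (1 + N)*(-4 + N) (V(N) = (N + 1²)*(N - 4) = (N + 1)*(-4 + N) = (1 + N)*(-4 + N))
H = -4 (H = -4 + 3² - 3*3 = -4 + 9 - 9 = -4)
t(I) = -5 + (-70 + I)*(-4 + I) (t(I) = -5 + (I - 70)*(I - 4) = -5 + (-70 + I)*(-4 + I))
-1888 + t(1/(55 + 22)) = -1888 + (275 + (1/(55 + 22))² - 74/(55 + 22)) = -1888 + (275 + (1/77)² - 74/77) = -1888 + (275 + (1/77)² - 74*1/77) = -1888 + (275 + 1/5929 - 74/77) = -1888 + 1624778/5929 = -9569174/5929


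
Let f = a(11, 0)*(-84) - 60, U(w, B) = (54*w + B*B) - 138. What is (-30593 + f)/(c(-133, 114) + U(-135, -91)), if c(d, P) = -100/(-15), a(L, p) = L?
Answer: -94731/2579 ≈ -36.732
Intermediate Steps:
U(w, B) = -138 + B² + 54*w (U(w, B) = (54*w + B²) - 138 = (B² + 54*w) - 138 = -138 + B² + 54*w)
c(d, P) = 20/3 (c(d, P) = -100*(-1/15) = 20/3)
f = -984 (f = 11*(-84) - 60 = -924 - 60 = -984)
(-30593 + f)/(c(-133, 114) + U(-135, -91)) = (-30593 - 984)/(20/3 + (-138 + (-91)² + 54*(-135))) = -31577/(20/3 + (-138 + 8281 - 7290)) = -31577/(20/3 + 853) = -31577/2579/3 = -31577*3/2579 = -94731/2579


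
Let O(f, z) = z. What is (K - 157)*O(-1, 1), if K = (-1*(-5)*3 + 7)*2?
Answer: -113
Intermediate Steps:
K = 44 (K = (5*3 + 7)*2 = (15 + 7)*2 = 22*2 = 44)
(K - 157)*O(-1, 1) = (44 - 157)*1 = -113*1 = -113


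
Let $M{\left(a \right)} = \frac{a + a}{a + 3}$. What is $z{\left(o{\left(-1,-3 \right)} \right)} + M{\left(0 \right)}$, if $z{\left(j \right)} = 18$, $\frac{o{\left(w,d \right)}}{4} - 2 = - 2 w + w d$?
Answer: $18$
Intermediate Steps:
$M{\left(a \right)} = \frac{2 a}{3 + a}$
$o{\left(w,d \right)} = 8 - 8 w + 4 d w$ ($o{\left(w,d \right)} = 8 + 4 \left(- 2 w + w d\right) = 8 + 4 \left(- 2 w + d w\right) = 8 + \left(- 8 w + 4 d w\right) = 8 - 8 w + 4 d w$)
$z{\left(o{\left(-1,-3 \right)} \right)} + M{\left(0 \right)} = 18 + 2 \cdot 0 \frac{1}{3 + 0} = 18 + 2 \cdot 0 \cdot \frac{1}{3} = 18 + 0 = 18$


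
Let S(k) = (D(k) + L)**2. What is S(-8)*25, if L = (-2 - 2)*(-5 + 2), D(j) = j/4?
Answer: 2500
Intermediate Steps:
D(j) = j/4 (D(j) = j*(1/4) = j/4)
L = 12 (L = -4*(-3) = 12)
S(k) = (12 + k/4)**2 (S(k) = (k/4 + 12)**2 = (12 + k/4)**2)
S(-8)*25 = ((48 - 8)**2/16)*25 = ((1/16)*40**2)*25 = ((1/16)*1600)*25 = 100*25 = 2500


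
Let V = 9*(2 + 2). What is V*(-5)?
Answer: -180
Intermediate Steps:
V = 36 (V = 9*4 = 36)
V*(-5) = 36*(-5) = -180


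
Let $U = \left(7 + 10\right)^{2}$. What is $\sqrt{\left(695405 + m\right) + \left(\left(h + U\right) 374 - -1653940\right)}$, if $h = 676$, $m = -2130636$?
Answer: $\sqrt{579619} \approx 761.33$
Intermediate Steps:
$U = 289$ ($U = 17^{2} = 289$)
$\sqrt{\left(695405 + m\right) + \left(\left(h + U\right) 374 - -1653940\right)} = \sqrt{\left(695405 - 2130636\right) + \left(\left(676 + 289\right) 374 - -1653940\right)} = \sqrt{-1435231 + \left(965 \cdot 374 + 1653940\right)} = \sqrt{-1435231 + \left(360910 + 1653940\right)} = \sqrt{-1435231 + 2014850} = \sqrt{579619}$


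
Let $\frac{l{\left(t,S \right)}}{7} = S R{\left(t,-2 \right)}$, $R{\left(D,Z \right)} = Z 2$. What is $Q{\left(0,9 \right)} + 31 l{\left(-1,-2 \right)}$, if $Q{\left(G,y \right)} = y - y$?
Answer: $1736$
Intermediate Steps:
$R{\left(D,Z \right)} = 2 Z$
$Q{\left(G,y \right)} = 0$
$l{\left(t,S \right)} = - 28 S$ ($l{\left(t,S \right)} = 7 S 2 \left(-2\right) = 7 S \left(-4\right) = 7 \left(- 4 S\right) = - 28 S$)
$Q{\left(0,9 \right)} + 31 l{\left(-1,-2 \right)} = 0 + 31 \left(\left(-28\right) \left(-2\right)\right) = 0 + 31 \cdot 56 = 0 + 1736 = 1736$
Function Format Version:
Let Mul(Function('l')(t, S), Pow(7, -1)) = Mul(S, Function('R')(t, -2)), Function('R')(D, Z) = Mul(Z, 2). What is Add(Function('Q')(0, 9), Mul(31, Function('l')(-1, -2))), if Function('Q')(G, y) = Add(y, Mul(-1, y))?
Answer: 1736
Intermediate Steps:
Function('R')(D, Z) = Mul(2, Z)
Function('Q')(G, y) = 0
Function('l')(t, S) = Mul(-28, S) (Function('l')(t, S) = Mul(7, Mul(S, Mul(2, -2))) = Mul(7, Mul(S, -4)) = Mul(7, Mul(-4, S)) = Mul(-28, S))
Add(Function('Q')(0, 9), Mul(31, Function('l')(-1, -2))) = Add(0, Mul(31, Mul(-28, -2))) = Add(0, Mul(31, 56)) = Add(0, 1736) = 1736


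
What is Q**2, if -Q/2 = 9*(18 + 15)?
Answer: 352836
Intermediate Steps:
Q = -594 (Q = -18*(18 + 15) = -18*33 = -2*297 = -594)
Q**2 = (-594)**2 = 352836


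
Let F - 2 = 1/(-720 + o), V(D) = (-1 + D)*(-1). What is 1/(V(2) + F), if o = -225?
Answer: 945/944 ≈ 1.0011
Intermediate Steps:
V(D) = 1 - D
F = 1889/945 (F = 2 + 1/(-720 - 225) = 2 + 1/(-945) = 2 - 1/945 = 1889/945 ≈ 1.9989)
1/(V(2) + F) = 1/((1 - 1*2) + 1889/945) = 1/((1 - 2) + 1889/945) = 1/(-1 + 1889/945) = 1/(944/945) = 945/944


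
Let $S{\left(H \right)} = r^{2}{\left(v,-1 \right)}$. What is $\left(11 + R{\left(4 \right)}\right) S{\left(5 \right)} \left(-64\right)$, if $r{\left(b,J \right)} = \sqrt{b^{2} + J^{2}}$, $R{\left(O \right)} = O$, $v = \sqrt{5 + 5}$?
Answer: $-10560$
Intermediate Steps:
$v = \sqrt{10} \approx 3.1623$
$r{\left(b,J \right)} = \sqrt{J^{2} + b^{2}}$
$S{\left(H \right)} = 11$ ($S{\left(H \right)} = \left(\sqrt{\left(-1\right)^{2} + \left(\sqrt{10}\right)^{2}}\right)^{2} = \left(\sqrt{1 + 10}\right)^{2} = \left(\sqrt{11}\right)^{2} = 11$)
$\left(11 + R{\left(4 \right)}\right) S{\left(5 \right)} \left(-64\right) = \left(11 + 4\right) 11 \left(-64\right) = 15 \cdot 11 \left(-64\right) = 165 \left(-64\right) = -10560$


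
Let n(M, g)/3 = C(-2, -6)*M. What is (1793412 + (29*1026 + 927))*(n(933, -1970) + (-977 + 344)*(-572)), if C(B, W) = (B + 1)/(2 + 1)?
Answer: 658758418299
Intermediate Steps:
C(B, W) = 1/3 + B/3 (C(B, W) = (1 + B)/3 = (1 + B)*(1/3) = 1/3 + B/3)
n(M, g) = -M (n(M, g) = 3*((1/3 + (1/3)*(-2))*M) = 3*((1/3 - 2/3)*M) = 3*(-M/3) = -M)
(1793412 + (29*1026 + 927))*(n(933, -1970) + (-977 + 344)*(-572)) = (1793412 + (29*1026 + 927))*(-1*933 + (-977 + 344)*(-572)) = (1793412 + (29754 + 927))*(-933 - 633*(-572)) = (1793412 + 30681)*(-933 + 362076) = 1824093*361143 = 658758418299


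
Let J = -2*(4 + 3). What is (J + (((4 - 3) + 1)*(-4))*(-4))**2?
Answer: 324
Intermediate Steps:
J = -14 (J = -2*7 = -14)
(J + (((4 - 3) + 1)*(-4))*(-4))**2 = (-14 + (((4 - 3) + 1)*(-4))*(-4))**2 = (-14 + ((1 + 1)*(-4))*(-4))**2 = (-14 + (2*(-4))*(-4))**2 = (-14 - 8*(-4))**2 = (-14 + 32)**2 = 18**2 = 324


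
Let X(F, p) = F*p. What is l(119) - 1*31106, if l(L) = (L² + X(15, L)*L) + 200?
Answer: 195670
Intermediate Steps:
l(L) = 200 + 16*L² (l(L) = (L² + (15*L)*L) + 200 = (L² + 15*L²) + 200 = 16*L² + 200 = 200 + 16*L²)
l(119) - 1*31106 = (200 + 16*119²) - 1*31106 = (200 + 16*14161) - 31106 = (200 + 226576) - 31106 = 226776 - 31106 = 195670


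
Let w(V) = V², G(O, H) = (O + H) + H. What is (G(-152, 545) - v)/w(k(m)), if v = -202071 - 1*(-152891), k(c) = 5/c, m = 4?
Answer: 801888/25 ≈ 32076.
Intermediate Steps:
G(O, H) = O + 2*H (G(O, H) = (H + O) + H = O + 2*H)
v = -49180 (v = -202071 + 152891 = -49180)
(G(-152, 545) - v)/w(k(m)) = ((-152 + 2*545) - 1*(-49180))/((5/4)²) = ((-152 + 1090) + 49180)/((5*(¼))²) = (938 + 49180)/((5/4)²) = 50118/(25/16) = 50118*(16/25) = 801888/25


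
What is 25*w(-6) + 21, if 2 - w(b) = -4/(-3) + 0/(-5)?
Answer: 113/3 ≈ 37.667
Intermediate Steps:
w(b) = ⅔ (w(b) = 2 - (-4/(-3) + 0/(-5)) = 2 - (-4*(-⅓) + 0*(-⅕)) = 2 - (4/3 + 0) = 2 - 1*4/3 = 2 - 4/3 = ⅔)
25*w(-6) + 21 = 25*(⅔) + 21 = 50/3 + 21 = 113/3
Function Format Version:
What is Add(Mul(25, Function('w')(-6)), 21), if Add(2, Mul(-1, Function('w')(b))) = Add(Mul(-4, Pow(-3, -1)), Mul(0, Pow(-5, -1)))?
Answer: Rational(113, 3) ≈ 37.667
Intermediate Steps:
Function('w')(b) = Rational(2, 3) (Function('w')(b) = Add(2, Mul(-1, Add(Mul(-4, Pow(-3, -1)), Mul(0, Pow(-5, -1))))) = Add(2, Mul(-1, Add(Mul(-4, Rational(-1, 3)), Mul(0, Rational(-1, 5))))) = Add(2, Mul(-1, Add(Rational(4, 3), 0))) = Add(2, Mul(-1, Rational(4, 3))) = Add(2, Rational(-4, 3)) = Rational(2, 3))
Add(Mul(25, Function('w')(-6)), 21) = Add(Mul(25, Rational(2, 3)), 21) = Add(Rational(50, 3), 21) = Rational(113, 3)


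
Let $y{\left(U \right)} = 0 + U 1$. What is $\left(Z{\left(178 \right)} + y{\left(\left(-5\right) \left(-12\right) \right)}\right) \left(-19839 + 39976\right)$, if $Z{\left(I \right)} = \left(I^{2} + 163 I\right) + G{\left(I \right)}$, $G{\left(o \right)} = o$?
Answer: $1227068232$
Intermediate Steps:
$y{\left(U \right)} = U$ ($y{\left(U \right)} = 0 + U = U$)
$Z{\left(I \right)} = I^{2} + 164 I$ ($Z{\left(I \right)} = \left(I^{2} + 163 I\right) + I = I^{2} + 164 I$)
$\left(Z{\left(178 \right)} + y{\left(\left(-5\right) \left(-12\right) \right)}\right) \left(-19839 + 39976\right) = \left(178 \left(164 + 178\right) - -60\right) \left(-19839 + 39976\right) = \left(178 \cdot 342 + 60\right) 20137 = \left(60876 + 60\right) 20137 = 60936 \cdot 20137 = 1227068232$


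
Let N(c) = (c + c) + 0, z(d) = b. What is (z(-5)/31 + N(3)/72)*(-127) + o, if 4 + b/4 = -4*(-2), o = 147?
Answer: 26363/372 ≈ 70.868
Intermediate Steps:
b = 16 (b = -16 + 4*(-4*(-2)) = -16 + 4*8 = -16 + 32 = 16)
z(d) = 16
N(c) = 2*c (N(c) = 2*c + 0 = 2*c)
(z(-5)/31 + N(3)/72)*(-127) + o = (16/31 + (2*3)/72)*(-127) + 147 = (16*(1/31) + 6*(1/72))*(-127) + 147 = (16/31 + 1/12)*(-127) + 147 = (223/372)*(-127) + 147 = -28321/372 + 147 = 26363/372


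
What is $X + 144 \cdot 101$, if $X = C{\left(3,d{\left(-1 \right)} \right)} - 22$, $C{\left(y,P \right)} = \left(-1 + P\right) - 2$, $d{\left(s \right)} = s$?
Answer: $14518$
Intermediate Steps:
$C{\left(y,P \right)} = -3 + P$
$X = -26$ ($X = \left(-3 - 1\right) - 22 = -4 - 22 = -26$)
$X + 144 \cdot 101 = -26 + 144 \cdot 101 = -26 + 14544 = 14518$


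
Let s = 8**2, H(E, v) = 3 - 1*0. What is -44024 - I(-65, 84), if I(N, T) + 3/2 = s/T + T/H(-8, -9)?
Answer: -1850153/42 ≈ -44051.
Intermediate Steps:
H(E, v) = 3 (H(E, v) = 3 + 0 = 3)
s = 64
I(N, T) = -3/2 + 64/T + T/3 (I(N, T) = -3/2 + (64/T + T/3) = -3/2 + 64/T + T/3)
-44024 - I(-65, 84) = -44024 - (-3/2 + 64/84 + (1/3)*84) = -44024 - (-3/2 + 64*(1/84) + 28) = -44024 - (-3/2 + 16/21 + 28) = -44024 - 1*1145/42 = -44024 - 1145/42 = -1850153/42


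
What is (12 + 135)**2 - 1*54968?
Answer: -33359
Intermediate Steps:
(12 + 135)**2 - 1*54968 = 147**2 - 54968 = 21609 - 54968 = -33359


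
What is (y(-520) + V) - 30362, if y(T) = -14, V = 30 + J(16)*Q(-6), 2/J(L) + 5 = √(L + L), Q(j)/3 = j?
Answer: -212602/7 - 144*√2/7 ≈ -30401.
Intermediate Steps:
Q(j) = 3*j
J(L) = 2/(-5 + √2*√L) (J(L) = 2/(-5 + √(L + L)) = 2/(-5 + √(2*L)) = 2/(-5 + √2*√L))
V = 30 - 36/(-5 + 4*√2) (V = 30 + (2/(-5 + √2*√16))*(3*(-6)) = 30 + (2/(-5 + √2*4))*(-18) = 30 + (2/(-5 + 4*√2))*(-18) = 30 - 36/(-5 + 4*√2) ≈ -24.807)
(y(-520) + V) - 30362 = (-14 + (30/7 - 144*√2/7)) - 30362 = (-68/7 - 144*√2/7) - 30362 = -212602/7 - 144*√2/7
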